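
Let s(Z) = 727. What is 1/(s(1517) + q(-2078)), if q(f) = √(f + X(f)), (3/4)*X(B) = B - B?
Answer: 727/530607 - I*√2078/530607 ≈ 0.0013701 - 8.5911e-5*I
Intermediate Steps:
X(B) = 0 (X(B) = 4*(B - B)/3 = (4/3)*0 = 0)
q(f) = √f (q(f) = √(f + 0) = √f)
1/(s(1517) + q(-2078)) = 1/(727 + √(-2078)) = 1/(727 + I*√2078)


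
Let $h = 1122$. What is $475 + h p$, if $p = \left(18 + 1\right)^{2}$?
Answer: $405517$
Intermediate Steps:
$p = 361$ ($p = 19^{2} = 361$)
$475 + h p = 475 + 1122 \cdot 361 = 475 + 405042 = 405517$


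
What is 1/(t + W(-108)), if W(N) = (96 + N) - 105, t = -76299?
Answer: -1/76416 ≈ -1.3086e-5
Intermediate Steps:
W(N) = -9 + N
1/(t + W(-108)) = 1/(-76299 + (-9 - 108)) = 1/(-76299 - 117) = 1/(-76416) = -1/76416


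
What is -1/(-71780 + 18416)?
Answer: 1/53364 ≈ 1.8739e-5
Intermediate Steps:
-1/(-71780 + 18416) = -1/(-53364) = -1*(-1/53364) = 1/53364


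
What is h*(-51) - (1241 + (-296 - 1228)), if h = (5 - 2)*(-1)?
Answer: 436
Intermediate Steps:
h = -3 (h = 3*(-1) = -3)
h*(-51) - (1241 + (-296 - 1228)) = -3*(-51) - (1241 + (-296 - 1228)) = 153 - (1241 - 1524) = 153 - 1*(-283) = 153 + 283 = 436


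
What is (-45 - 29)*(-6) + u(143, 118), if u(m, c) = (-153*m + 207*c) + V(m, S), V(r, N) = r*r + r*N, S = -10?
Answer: 22010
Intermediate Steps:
V(r, N) = r**2 + N*r
u(m, c) = -153*m + 207*c + m*(-10 + m) (u(m, c) = (-153*m + 207*c) + m*(-10 + m) = -153*m + 207*c + m*(-10 + m))
(-45 - 29)*(-6) + u(143, 118) = (-45 - 29)*(-6) + (143**2 - 163*143 + 207*118) = -74*(-6) + (20449 - 23309 + 24426) = 444 + 21566 = 22010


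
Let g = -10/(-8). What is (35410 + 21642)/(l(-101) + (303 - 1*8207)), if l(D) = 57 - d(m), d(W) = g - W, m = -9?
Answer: -228208/31429 ≈ -7.2611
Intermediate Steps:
g = 5/4 (g = -10*(-1/8) = 5/4 ≈ 1.2500)
d(W) = 5/4 - W
l(D) = 187/4 (l(D) = 57 - (5/4 - 1*(-9)) = 57 - (5/4 + 9) = 57 - 1*41/4 = 57 - 41/4 = 187/4)
(35410 + 21642)/(l(-101) + (303 - 1*8207)) = (35410 + 21642)/(187/4 + (303 - 1*8207)) = 57052/(187/4 + (303 - 8207)) = 57052/(187/4 - 7904) = 57052/(-31429/4) = 57052*(-4/31429) = -228208/31429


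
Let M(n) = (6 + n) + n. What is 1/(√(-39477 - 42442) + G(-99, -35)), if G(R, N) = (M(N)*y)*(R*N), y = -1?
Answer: 221760/49177579519 - I*√81919/49177579519 ≈ 4.5094e-6 - 5.82e-9*I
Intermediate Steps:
M(n) = 6 + 2*n
G(R, N) = N*R*(-6 - 2*N) (G(R, N) = ((6 + 2*N)*(-1))*(R*N) = (-6 - 2*N)*(N*R) = N*R*(-6 - 2*N))
1/(√(-39477 - 42442) + G(-99, -35)) = 1/(√(-39477 - 42442) - 2*(-35)*(-99)*(3 - 35)) = 1/(√(-81919) - 2*(-35)*(-99)*(-32)) = 1/(I*√81919 + 221760) = 1/(221760 + I*√81919)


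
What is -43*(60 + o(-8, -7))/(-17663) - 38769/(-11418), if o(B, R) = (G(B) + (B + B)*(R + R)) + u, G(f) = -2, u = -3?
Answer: 273919531/67225378 ≈ 4.0746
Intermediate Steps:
o(B, R) = -5 + 4*B*R (o(B, R) = (-2 + (B + B)*(R + R)) - 3 = (-2 + (2*B)*(2*R)) - 3 = (-2 + 4*B*R) - 3 = -5 + 4*B*R)
-43*(60 + o(-8, -7))/(-17663) - 38769/(-11418) = -43*(60 + (-5 + 4*(-8)*(-7)))/(-17663) - 38769/(-11418) = -43*(60 + (-5 + 224))*(-1/17663) - 38769*(-1/11418) = -43*(60 + 219)*(-1/17663) + 12923/3806 = -43*279*(-1/17663) + 12923/3806 = -11997*(-1/17663) + 12923/3806 = 11997/17663 + 12923/3806 = 273919531/67225378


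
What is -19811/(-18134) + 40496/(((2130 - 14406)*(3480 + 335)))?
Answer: 231768254969/212317133490 ≈ 1.0916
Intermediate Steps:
-19811/(-18134) + 40496/(((2130 - 14406)*(3480 + 335))) = -19811*(-1/18134) + 40496/((-12276*3815)) = 19811/18134 + 40496/(-46832940) = 19811/18134 + 40496*(-1/46832940) = 19811/18134 - 10124/11708235 = 231768254969/212317133490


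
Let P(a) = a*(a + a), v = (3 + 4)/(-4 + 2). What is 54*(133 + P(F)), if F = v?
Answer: 8505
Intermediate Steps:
v = -7/2 (v = 7/(-2) = 7*(-½) = -7/2 ≈ -3.5000)
F = -7/2 ≈ -3.5000
P(a) = 2*a² (P(a) = a*(2*a) = 2*a²)
54*(133 + P(F)) = 54*(133 + 2*(-7/2)²) = 54*(133 + 2*(49/4)) = 54*(133 + 49/2) = 54*(315/2) = 8505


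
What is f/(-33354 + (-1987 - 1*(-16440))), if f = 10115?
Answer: -10115/18901 ≈ -0.53516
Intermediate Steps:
f/(-33354 + (-1987 - 1*(-16440))) = 10115/(-33354 + (-1987 - 1*(-16440))) = 10115/(-33354 + (-1987 + 16440)) = 10115/(-33354 + 14453) = 10115/(-18901) = 10115*(-1/18901) = -10115/18901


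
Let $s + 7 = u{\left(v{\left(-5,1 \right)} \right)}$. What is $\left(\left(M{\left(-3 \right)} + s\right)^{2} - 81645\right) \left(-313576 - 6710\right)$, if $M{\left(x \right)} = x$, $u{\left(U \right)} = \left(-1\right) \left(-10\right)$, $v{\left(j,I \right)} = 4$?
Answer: $26149750470$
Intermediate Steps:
$u{\left(U \right)} = 10$
$s = 3$ ($s = -7 + 10 = 3$)
$\left(\left(M{\left(-3 \right)} + s\right)^{2} - 81645\right) \left(-313576 - 6710\right) = \left(\left(-3 + 3\right)^{2} - 81645\right) \left(-313576 - 6710\right) = \left(0^{2} - 81645\right) \left(-313576 - 6710\right) = \left(0 - 81645\right) \left(-320286\right) = \left(-81645\right) \left(-320286\right) = 26149750470$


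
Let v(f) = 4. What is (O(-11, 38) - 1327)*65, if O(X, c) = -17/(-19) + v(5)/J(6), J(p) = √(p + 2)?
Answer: -1637740/19 + 65*√2 ≈ -86105.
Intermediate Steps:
J(p) = √(2 + p)
O(X, c) = 17/19 + √2 (O(X, c) = -17/(-19) + 4/(√(2 + 6)) = -17*(-1/19) + 4/(√8) = 17/19 + 4/((2*√2)) = 17/19 + 4*(√2/4) = 17/19 + √2)
(O(-11, 38) - 1327)*65 = ((17/19 + √2) - 1327)*65 = (-25196/19 + √2)*65 = -1637740/19 + 65*√2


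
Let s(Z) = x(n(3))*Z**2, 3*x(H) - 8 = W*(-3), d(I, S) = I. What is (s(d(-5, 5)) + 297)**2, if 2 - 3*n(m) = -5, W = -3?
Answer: 1731856/9 ≈ 1.9243e+5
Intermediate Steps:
n(m) = 7/3 (n(m) = 2/3 - 1/3*(-5) = 2/3 + 5/3 = 7/3)
x(H) = 17/3 (x(H) = 8/3 + (-3*(-3))/3 = 8/3 + (1/3)*9 = 8/3 + 3 = 17/3)
s(Z) = 17*Z**2/3
(s(d(-5, 5)) + 297)**2 = ((17/3)*(-5)**2 + 297)**2 = ((17/3)*25 + 297)**2 = (425/3 + 297)**2 = (1316/3)**2 = 1731856/9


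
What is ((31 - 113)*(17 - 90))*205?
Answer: 1227130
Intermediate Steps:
((31 - 113)*(17 - 90))*205 = -82*(-73)*205 = 5986*205 = 1227130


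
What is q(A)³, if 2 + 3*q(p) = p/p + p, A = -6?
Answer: -343/27 ≈ -12.704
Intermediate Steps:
q(p) = -⅓ + p/3 (q(p) = -⅔ + (p/p + p)/3 = -⅔ + (1 + p)/3 = -⅔ + (⅓ + p/3) = -⅓ + p/3)
q(A)³ = (-⅓ + (⅓)*(-6))³ = (-⅓ - 2)³ = (-7/3)³ = -343/27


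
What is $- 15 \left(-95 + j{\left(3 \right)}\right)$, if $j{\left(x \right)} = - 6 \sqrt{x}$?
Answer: $1425 + 90 \sqrt{3} \approx 1580.9$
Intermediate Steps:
$- 15 \left(-95 + j{\left(3 \right)}\right) = - 15 \left(-95 - 6 \sqrt{3}\right) = 1425 + 90 \sqrt{3}$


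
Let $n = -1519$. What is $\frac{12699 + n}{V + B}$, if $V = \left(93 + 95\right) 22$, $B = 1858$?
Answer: $\frac{5590}{2997} \approx 1.8652$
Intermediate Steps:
$V = 4136$ ($V = 188 \cdot 22 = 4136$)
$\frac{12699 + n}{V + B} = \frac{12699 - 1519}{4136 + 1858} = \frac{11180}{5994} = 11180 \cdot \frac{1}{5994} = \frac{5590}{2997}$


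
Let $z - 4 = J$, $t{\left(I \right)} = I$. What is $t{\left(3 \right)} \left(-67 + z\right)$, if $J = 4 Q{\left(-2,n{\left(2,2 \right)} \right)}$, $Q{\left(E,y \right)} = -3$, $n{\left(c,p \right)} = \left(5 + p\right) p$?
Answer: $-225$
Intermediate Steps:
$n{\left(c,p \right)} = p \left(5 + p\right)$
$J = -12$ ($J = 4 \left(-3\right) = -12$)
$z = -8$ ($z = 4 - 12 = -8$)
$t{\left(3 \right)} \left(-67 + z\right) = 3 \left(-67 - 8\right) = 3 \left(-75\right) = -225$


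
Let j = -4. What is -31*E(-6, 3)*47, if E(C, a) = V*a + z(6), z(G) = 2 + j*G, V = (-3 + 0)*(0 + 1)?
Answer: 45167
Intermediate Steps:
V = -3 (V = -3*1 = -3)
z(G) = 2 - 4*G
E(C, a) = -22 - 3*a (E(C, a) = -3*a + (2 - 4*6) = -3*a + (2 - 24) = -3*a - 22 = -22 - 3*a)
-31*E(-6, 3)*47 = -31*(-22 - 3*3)*47 = -31*(-22 - 9)*47 = -31*(-31)*47 = 961*47 = 45167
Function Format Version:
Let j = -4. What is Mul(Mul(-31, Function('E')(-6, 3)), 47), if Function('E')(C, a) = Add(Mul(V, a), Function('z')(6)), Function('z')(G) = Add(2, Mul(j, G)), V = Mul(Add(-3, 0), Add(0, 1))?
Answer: 45167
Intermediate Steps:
V = -3 (V = Mul(-3, 1) = -3)
Function('z')(G) = Add(2, Mul(-4, G))
Function('E')(C, a) = Add(-22, Mul(-3, a)) (Function('E')(C, a) = Add(Mul(-3, a), Add(2, Mul(-4, 6))) = Add(Mul(-3, a), Add(2, -24)) = Add(Mul(-3, a), -22) = Add(-22, Mul(-3, a)))
Mul(Mul(-31, Function('E')(-6, 3)), 47) = Mul(Mul(-31, Add(-22, Mul(-3, 3))), 47) = Mul(Mul(-31, Add(-22, -9)), 47) = Mul(Mul(-31, -31), 47) = Mul(961, 47) = 45167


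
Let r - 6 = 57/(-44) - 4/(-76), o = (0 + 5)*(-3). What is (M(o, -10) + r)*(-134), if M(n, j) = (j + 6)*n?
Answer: -3627179/418 ≈ -8677.5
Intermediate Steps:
o = -15 (o = 5*(-3) = -15)
M(n, j) = n*(6 + j) (M(n, j) = (6 + j)*n = n*(6 + j))
r = 3977/836 (r = 6 + (57/(-44) - 4/(-76)) = 6 + (57*(-1/44) - 4*(-1/76)) = 6 + (-57/44 + 1/19) = 6 - 1039/836 = 3977/836 ≈ 4.7572)
(M(o, -10) + r)*(-134) = (-15*(6 - 10) + 3977/836)*(-134) = (-15*(-4) + 3977/836)*(-134) = (60 + 3977/836)*(-134) = (54137/836)*(-134) = -3627179/418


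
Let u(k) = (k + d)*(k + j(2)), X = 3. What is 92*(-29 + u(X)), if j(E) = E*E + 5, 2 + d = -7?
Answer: -9292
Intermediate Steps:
d = -9 (d = -2 - 7 = -9)
j(E) = 5 + E² (j(E) = E² + 5 = 5 + E²)
u(k) = (-9 + k)*(9 + k) (u(k) = (k - 9)*(k + (5 + 2²)) = (-9 + k)*(k + (5 + 4)) = (-9 + k)*(k + 9) = (-9 + k)*(9 + k))
92*(-29 + u(X)) = 92*(-29 + (-81 + 3²)) = 92*(-29 + (-81 + 9)) = 92*(-29 - 72) = 92*(-101) = -9292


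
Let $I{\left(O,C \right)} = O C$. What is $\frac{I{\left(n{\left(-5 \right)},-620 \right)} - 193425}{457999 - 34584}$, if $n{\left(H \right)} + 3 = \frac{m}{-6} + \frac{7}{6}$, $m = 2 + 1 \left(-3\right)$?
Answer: $- \frac{115435}{254049} \approx -0.45438$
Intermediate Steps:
$m = -1$ ($m = 2 - 3 = -1$)
$n{\left(H \right)} = - \frac{5}{3}$ ($n{\left(H \right)} = -3 + \left(- \frac{1}{-6} + \frac{7}{6}\right) = -3 + \left(\left(-1\right) \left(- \frac{1}{6}\right) + 7 \cdot \frac{1}{6}\right) = -3 + \left(\frac{1}{6} + \frac{7}{6}\right) = -3 + \frac{4}{3} = - \frac{5}{3}$)
$I{\left(O,C \right)} = C O$
$\frac{I{\left(n{\left(-5 \right)},-620 \right)} - 193425}{457999 - 34584} = \frac{\left(-620\right) \left(- \frac{5}{3}\right) - 193425}{457999 - 34584} = \frac{\frac{3100}{3} - 193425}{423415} = \left(- \frac{577175}{3}\right) \frac{1}{423415} = - \frac{115435}{254049}$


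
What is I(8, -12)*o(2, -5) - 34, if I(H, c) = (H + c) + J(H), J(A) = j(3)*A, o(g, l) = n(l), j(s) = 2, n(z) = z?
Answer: -94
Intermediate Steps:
o(g, l) = l
J(A) = 2*A
I(H, c) = c + 3*H (I(H, c) = (H + c) + 2*H = c + 3*H)
I(8, -12)*o(2, -5) - 34 = (-12 + 3*8)*(-5) - 34 = (-12 + 24)*(-5) - 34 = 12*(-5) - 34 = -60 - 34 = -94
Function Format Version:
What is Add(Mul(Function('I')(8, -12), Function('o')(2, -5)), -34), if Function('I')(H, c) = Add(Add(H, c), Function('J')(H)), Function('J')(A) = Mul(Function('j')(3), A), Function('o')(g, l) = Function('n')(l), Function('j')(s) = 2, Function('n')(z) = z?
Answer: -94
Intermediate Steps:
Function('o')(g, l) = l
Function('J')(A) = Mul(2, A)
Function('I')(H, c) = Add(c, Mul(3, H)) (Function('I')(H, c) = Add(Add(H, c), Mul(2, H)) = Add(c, Mul(3, H)))
Add(Mul(Function('I')(8, -12), Function('o')(2, -5)), -34) = Add(Mul(Add(-12, Mul(3, 8)), -5), -34) = Add(Mul(Add(-12, 24), -5), -34) = Add(Mul(12, -5), -34) = Add(-60, -34) = -94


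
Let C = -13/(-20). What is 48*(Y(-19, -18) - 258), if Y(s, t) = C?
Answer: -61764/5 ≈ -12353.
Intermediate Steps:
C = 13/20 (C = -13*(-1/20) = 13/20 ≈ 0.65000)
Y(s, t) = 13/20
48*(Y(-19, -18) - 258) = 48*(13/20 - 258) = 48*(-5147/20) = -61764/5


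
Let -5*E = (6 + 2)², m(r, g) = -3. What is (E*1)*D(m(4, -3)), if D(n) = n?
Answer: 192/5 ≈ 38.400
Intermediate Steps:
E = -64/5 (E = -(6 + 2)²/5 = -⅕*8² = -⅕*64 = -64/5 ≈ -12.800)
(E*1)*D(m(4, -3)) = -64/5*1*(-3) = -64/5*(-3) = 192/5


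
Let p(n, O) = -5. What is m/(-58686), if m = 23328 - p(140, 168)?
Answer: -23333/58686 ≈ -0.39759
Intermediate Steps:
m = 23333 (m = 23328 - 1*(-5) = 23328 + 5 = 23333)
m/(-58686) = 23333/(-58686) = 23333*(-1/58686) = -23333/58686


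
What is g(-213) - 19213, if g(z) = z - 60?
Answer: -19486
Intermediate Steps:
g(z) = -60 + z
g(-213) - 19213 = (-60 - 213) - 19213 = -273 - 19213 = -19486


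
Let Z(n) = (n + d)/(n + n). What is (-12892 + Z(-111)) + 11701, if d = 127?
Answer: -132209/111 ≈ -1191.1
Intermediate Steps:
Z(n) = (127 + n)/(2*n) (Z(n) = (n + 127)/(n + n) = (127 + n)/((2*n)) = (127 + n)*(1/(2*n)) = (127 + n)/(2*n))
(-12892 + Z(-111)) + 11701 = (-12892 + (½)*(127 - 111)/(-111)) + 11701 = (-12892 + (½)*(-1/111)*16) + 11701 = (-12892 - 8/111) + 11701 = -1431020/111 + 11701 = -132209/111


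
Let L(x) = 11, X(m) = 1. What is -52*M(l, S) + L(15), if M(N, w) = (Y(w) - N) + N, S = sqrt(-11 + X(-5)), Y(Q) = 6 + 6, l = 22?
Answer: -613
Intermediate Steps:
Y(Q) = 12
S = I*sqrt(10) (S = sqrt(-11 + 1) = sqrt(-10) = I*sqrt(10) ≈ 3.1623*I)
M(N, w) = 12 (M(N, w) = (12 - N) + N = 12)
-52*M(l, S) + L(15) = -52*12 + 11 = -624 + 11 = -613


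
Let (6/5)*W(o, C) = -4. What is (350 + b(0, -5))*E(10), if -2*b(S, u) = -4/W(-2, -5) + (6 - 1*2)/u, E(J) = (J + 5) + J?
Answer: 8745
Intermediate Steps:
W(o, C) = -10/3 (W(o, C) = (5/6)*(-4) = -10/3)
E(J) = 5 + 2*J (E(J) = (5 + J) + J = 5 + 2*J)
b(S, u) = -3/5 - 2/u (b(S, u) = -(-4/(-10/3) + (6 - 1*2)/u)/2 = -(-4*(-3/10) + (6 - 2)/u)/2 = -(6/5 + 4/u)/2 = -3/5 - 2/u)
(350 + b(0, -5))*E(10) = (350 + (-3/5 - 2/(-5)))*(5 + 2*10) = (350 + (-3/5 - 2*(-1/5)))*(5 + 20) = (350 + (-3/5 + 2/5))*25 = (350 - 1/5)*25 = (1749/5)*25 = 8745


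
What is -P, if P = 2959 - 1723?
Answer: -1236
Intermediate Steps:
P = 1236
-P = -1*1236 = -1236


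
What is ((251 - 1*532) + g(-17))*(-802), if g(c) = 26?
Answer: 204510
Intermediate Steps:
((251 - 1*532) + g(-17))*(-802) = ((251 - 1*532) + 26)*(-802) = ((251 - 532) + 26)*(-802) = (-281 + 26)*(-802) = -255*(-802) = 204510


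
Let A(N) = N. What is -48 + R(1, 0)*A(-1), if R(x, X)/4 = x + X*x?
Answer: -52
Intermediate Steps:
R(x, X) = 4*x + 4*X*x (R(x, X) = 4*(x + X*x) = 4*x + 4*X*x)
-48 + R(1, 0)*A(-1) = -48 + (4*1*(1 + 0))*(-1) = -48 + (4*1*1)*(-1) = -48 + 4*(-1) = -48 - 4 = -52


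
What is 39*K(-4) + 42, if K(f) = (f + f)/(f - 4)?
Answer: 81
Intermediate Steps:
K(f) = 2*f/(-4 + f) (K(f) = (2*f)/(-4 + f) = 2*f/(-4 + f))
39*K(-4) + 42 = 39*(2*(-4)/(-4 - 4)) + 42 = 39*(2*(-4)/(-8)) + 42 = 39*(2*(-4)*(-⅛)) + 42 = 39*1 + 42 = 39 + 42 = 81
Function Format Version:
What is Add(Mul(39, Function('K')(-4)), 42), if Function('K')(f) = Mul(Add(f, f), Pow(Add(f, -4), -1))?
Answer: 81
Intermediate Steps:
Function('K')(f) = Mul(2, f, Pow(Add(-4, f), -1)) (Function('K')(f) = Mul(Mul(2, f), Pow(Add(-4, f), -1)) = Mul(2, f, Pow(Add(-4, f), -1)))
Add(Mul(39, Function('K')(-4)), 42) = Add(Mul(39, Mul(2, -4, Pow(Add(-4, -4), -1))), 42) = Add(Mul(39, Mul(2, -4, Pow(-8, -1))), 42) = Add(Mul(39, Mul(2, -4, Rational(-1, 8))), 42) = Add(Mul(39, 1), 42) = Add(39, 42) = 81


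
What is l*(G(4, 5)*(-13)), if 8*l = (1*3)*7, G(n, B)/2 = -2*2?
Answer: 273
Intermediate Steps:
G(n, B) = -8 (G(n, B) = 2*(-2*2) = 2*(-4) = -8)
l = 21/8 (l = ((1*3)*7)/8 = (3*7)/8 = (⅛)*21 = 21/8 ≈ 2.6250)
l*(G(4, 5)*(-13)) = 21*(-8*(-13))/8 = (21/8)*104 = 273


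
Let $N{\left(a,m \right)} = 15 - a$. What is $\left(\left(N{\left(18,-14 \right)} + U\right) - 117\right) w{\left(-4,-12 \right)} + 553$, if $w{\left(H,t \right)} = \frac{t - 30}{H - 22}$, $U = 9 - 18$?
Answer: $\frac{4480}{13} \approx 344.62$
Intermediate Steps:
$U = -9$ ($U = 9 - 18 = -9$)
$w{\left(H,t \right)} = \frac{-30 + t}{-22 + H}$
$\left(\left(N{\left(18,-14 \right)} + U\right) - 117\right) w{\left(-4,-12 \right)} + 553 = \left(\left(\left(15 - 18\right) - 9\right) - 117\right) \frac{-30 - 12}{-22 - 4} + 553 = \left(\left(\left(15 - 18\right) - 9\right) - 117\right) \frac{1}{-26} \left(-42\right) + 553 = \left(\left(-3 - 9\right) - 117\right) \left(\left(- \frac{1}{26}\right) \left(-42\right)\right) + 553 = \left(-12 - 117\right) \frac{21}{13} + 553 = \left(-129\right) \frac{21}{13} + 553 = - \frac{2709}{13} + 553 = \frac{4480}{13}$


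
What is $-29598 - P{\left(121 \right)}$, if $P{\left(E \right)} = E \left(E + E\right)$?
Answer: $-58880$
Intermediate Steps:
$P{\left(E \right)} = 2 E^{2}$ ($P{\left(E \right)} = E 2 E = 2 E^{2}$)
$-29598 - P{\left(121 \right)} = -29598 - 2 \cdot 121^{2} = -29598 - 2 \cdot 14641 = -29598 - 29282 = -58880$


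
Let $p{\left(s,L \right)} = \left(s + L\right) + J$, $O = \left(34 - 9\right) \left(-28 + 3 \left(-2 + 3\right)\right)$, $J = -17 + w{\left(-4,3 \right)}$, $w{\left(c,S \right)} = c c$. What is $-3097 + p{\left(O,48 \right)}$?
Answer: $-3675$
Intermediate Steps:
$w{\left(c,S \right)} = c^{2}$
$J = -1$ ($J = -17 + \left(-4\right)^{2} = -17 + 16 = -1$)
$O = -625$ ($O = 25 \left(-28 + 3 \cdot 1\right) = 25 \left(-28 + 3\right) = 25 \left(-25\right) = -625$)
$p{\left(s,L \right)} = -1 + L + s$ ($p{\left(s,L \right)} = \left(s + L\right) - 1 = \left(L + s\right) - 1 = -1 + L + s$)
$-3097 + p{\left(O,48 \right)} = -3097 - 578 = -3675$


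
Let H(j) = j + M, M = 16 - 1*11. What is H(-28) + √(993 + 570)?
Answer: -23 + √1563 ≈ 16.535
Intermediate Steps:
M = 5 (M = 16 - 11 = 5)
H(j) = 5 + j (H(j) = j + 5 = 5 + j)
H(-28) + √(993 + 570) = (5 - 28) + √(993 + 570) = -23 + √1563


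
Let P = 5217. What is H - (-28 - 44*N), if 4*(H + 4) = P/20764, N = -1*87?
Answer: -315939807/83056 ≈ -3803.9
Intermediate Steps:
N = -87
H = -327007/83056 (H = -4 + (5217/20764)/4 = -4 + (5217*(1/20764))/4 = -4 + (¼)*(5217/20764) = -4 + 5217/83056 = -327007/83056 ≈ -3.9372)
H - (-28 - 44*N) = -327007/83056 - (-28 - 44*(-87)) = -327007/83056 - (-28 + 3828) = -327007/83056 - 1*3800 = -327007/83056 - 3800 = -315939807/83056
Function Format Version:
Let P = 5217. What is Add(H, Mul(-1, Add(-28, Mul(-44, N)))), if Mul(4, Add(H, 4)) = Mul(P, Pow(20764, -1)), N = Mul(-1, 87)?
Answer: Rational(-315939807, 83056) ≈ -3803.9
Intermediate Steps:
N = -87
H = Rational(-327007, 83056) (H = Add(-4, Mul(Rational(1, 4), Mul(5217, Pow(20764, -1)))) = Add(-4, Mul(Rational(1, 4), Mul(5217, Rational(1, 20764)))) = Add(-4, Mul(Rational(1, 4), Rational(5217, 20764))) = Add(-4, Rational(5217, 83056)) = Rational(-327007, 83056) ≈ -3.9372)
Add(H, Mul(-1, Add(-28, Mul(-44, N)))) = Add(Rational(-327007, 83056), Mul(-1, Add(-28, Mul(-44, -87)))) = Add(Rational(-327007, 83056), Mul(-1, Add(-28, 3828))) = Add(Rational(-327007, 83056), Mul(-1, 3800)) = Add(Rational(-327007, 83056), -3800) = Rational(-315939807, 83056)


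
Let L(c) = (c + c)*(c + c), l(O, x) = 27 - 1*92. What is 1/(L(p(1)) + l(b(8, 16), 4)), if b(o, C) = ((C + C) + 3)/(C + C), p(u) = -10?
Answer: 1/335 ≈ 0.0029851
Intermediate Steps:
b(o, C) = (3 + 2*C)/(2*C) (b(o, C) = (2*C + 3)/((2*C)) = (3 + 2*C)*(1/(2*C)) = (3 + 2*C)/(2*C))
l(O, x) = -65 (l(O, x) = 27 - 92 = -65)
L(c) = 4*c**2 (L(c) = (2*c)*(2*c) = 4*c**2)
1/(L(p(1)) + l(b(8, 16), 4)) = 1/(4*(-10)**2 - 65) = 1/(4*100 - 65) = 1/(400 - 65) = 1/335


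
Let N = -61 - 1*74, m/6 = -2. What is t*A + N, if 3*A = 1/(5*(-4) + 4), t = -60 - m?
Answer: -134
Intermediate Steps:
m = -12 (m = 6*(-2) = -12)
t = -48 (t = -60 - 1*(-12) = -60 + 12 = -48)
A = -1/48 (A = 1/(3*(5*(-4) + 4)) = 1/(3*(-20 + 4)) = (⅓)/(-16) = (⅓)*(-1/16) = -1/48 ≈ -0.020833)
N = -135 (N = -61 - 74 = -135)
t*A + N = -48*(-1/48) - 135 = 1 - 135 = -134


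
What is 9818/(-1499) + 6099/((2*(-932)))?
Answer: -27443153/2794136 ≈ -9.8217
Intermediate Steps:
9818/(-1499) + 6099/((2*(-932))) = 9818*(-1/1499) + 6099/(-1864) = -9818/1499 + 6099*(-1/1864) = -9818/1499 - 6099/1864 = -27443153/2794136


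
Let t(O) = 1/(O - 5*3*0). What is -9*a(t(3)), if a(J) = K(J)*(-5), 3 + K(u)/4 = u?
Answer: -480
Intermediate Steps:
K(u) = -12 + 4*u
t(O) = 1/O (t(O) = 1/(O - 15*0) = 1/(O + 0) = 1/O)
a(J) = 60 - 20*J (a(J) = (-12 + 4*J)*(-5) = 60 - 20*J)
-9*a(t(3)) = -9*(60 - 20/3) = -9*160/3 = -480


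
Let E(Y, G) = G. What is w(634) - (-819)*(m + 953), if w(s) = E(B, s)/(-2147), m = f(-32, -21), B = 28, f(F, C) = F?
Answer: 1619479319/2147 ≈ 7.5430e+5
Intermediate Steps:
m = -32
w(s) = -s/2147 (w(s) = s/(-2147) = s*(-1/2147) = -s/2147)
w(634) - (-819)*(m + 953) = -1/2147*634 - (-819)*(-32 + 953) = -634/2147 - (-819)*921 = -634/2147 - 1*(-754299) = -634/2147 + 754299 = 1619479319/2147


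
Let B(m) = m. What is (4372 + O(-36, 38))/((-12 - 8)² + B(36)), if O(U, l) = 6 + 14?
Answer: 1098/109 ≈ 10.073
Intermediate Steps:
O(U, l) = 20
(4372 + O(-36, 38))/((-12 - 8)² + B(36)) = (4372 + 20)/((-12 - 8)² + 36) = 4392/((-20)² + 36) = 4392/(400 + 36) = 4392/436 = 4392*(1/436) = 1098/109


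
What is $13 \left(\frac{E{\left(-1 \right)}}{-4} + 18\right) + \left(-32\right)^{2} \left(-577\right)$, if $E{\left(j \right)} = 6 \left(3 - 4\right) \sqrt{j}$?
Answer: $-590614 + \frac{39 i}{2} \approx -5.9061 \cdot 10^{5} + 19.5 i$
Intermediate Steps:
$E{\left(j \right)} = - 6 \sqrt{j}$ ($E{\left(j \right)} = 6 \left(-1\right) \sqrt{j} = - 6 \sqrt{j}$)
$13 \left(\frac{E{\left(-1 \right)}}{-4} + 18\right) + \left(-32\right)^{2} \left(-577\right) = 13 \left(\frac{\left(-6\right) \sqrt{-1}}{-4} + 18\right) + \left(-32\right)^{2} \left(-577\right) = 13 \left(- 6 i \left(- \frac{1}{4}\right) + 18\right) + 1024 \left(-577\right) = 13 \left(\frac{3 i}{2} + 18\right) - 590848 = 13 \left(18 + \frac{3 i}{2}\right) - 590848 = \left(234 + \frac{39 i}{2}\right) - 590848 = -590614 + \frac{39 i}{2}$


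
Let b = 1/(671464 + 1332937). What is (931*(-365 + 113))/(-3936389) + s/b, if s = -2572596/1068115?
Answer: -20298044717655713064/4204516136735 ≈ -4.8277e+6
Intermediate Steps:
b = 1/2004401 ≈ 4.9890e-7
s = -2572596/1068115 (s = -2572596*1/1068115 = -2572596/1068115 ≈ -2.4085)
(931*(-365 + 113))/(-3936389) + s/b = (931*(-365 + 113))/(-3936389) - 2572596/(1068115*1/2004401) = (931*(-252))*(-1/3936389) - 2572596/1068115*2004401 = -234612*(-1/3936389) - 5156513994996/1068115 = 234612/3936389 - 5156513994996/1068115 = -20298044717655713064/4204516136735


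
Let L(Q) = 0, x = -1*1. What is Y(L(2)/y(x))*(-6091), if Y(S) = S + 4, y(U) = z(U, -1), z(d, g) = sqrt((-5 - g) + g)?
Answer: -24364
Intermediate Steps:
x = -1
z(d, g) = I*sqrt(5) (z(d, g) = sqrt(-5) = I*sqrt(5))
y(U) = I*sqrt(5)
Y(S) = 4 + S
Y(L(2)/y(x))*(-6091) = (4 + 0/((I*sqrt(5))))*(-6091) = (4 + 0*(-I*sqrt(5)/5))*(-6091) = (4 + 0)*(-6091) = 4*(-6091) = -24364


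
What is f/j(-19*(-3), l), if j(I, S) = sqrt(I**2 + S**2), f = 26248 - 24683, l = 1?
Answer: 313*sqrt(130)/130 ≈ 27.452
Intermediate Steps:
f = 1565
f/j(-19*(-3), l) = 1565/(sqrt((-19*(-3))**2 + 1**2)) = 1565/(sqrt(57**2 + 1)) = 1565/(sqrt(3249 + 1)) = 1565/(sqrt(3250)) = 1565/((5*sqrt(130))) = 1565*(sqrt(130)/650) = 313*sqrt(130)/130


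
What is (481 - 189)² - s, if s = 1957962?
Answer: -1872698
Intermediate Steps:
(481 - 189)² - s = (481 - 189)² - 1*1957962 = 292² - 1957962 = 85264 - 1957962 = -1872698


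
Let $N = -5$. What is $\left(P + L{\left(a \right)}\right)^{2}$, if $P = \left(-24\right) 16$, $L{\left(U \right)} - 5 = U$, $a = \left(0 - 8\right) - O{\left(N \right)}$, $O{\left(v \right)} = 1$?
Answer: $150544$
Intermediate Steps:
$a = -9$ ($a = \left(0 - 8\right) - 1 = -8 - 1 = -9$)
$L{\left(U \right)} = 5 + U$
$P = -384$
$\left(P + L{\left(a \right)}\right)^{2} = \left(-384 + \left(5 - 9\right)\right)^{2} = \left(-384 - 4\right)^{2} = \left(-388\right)^{2} = 150544$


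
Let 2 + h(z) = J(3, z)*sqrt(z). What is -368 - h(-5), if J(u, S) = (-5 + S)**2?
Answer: -366 - 100*I*sqrt(5) ≈ -366.0 - 223.61*I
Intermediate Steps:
h(z) = -2 + sqrt(z)*(-5 + z)**2 (h(z) = -2 + (-5 + z)**2*sqrt(z) = -2 + sqrt(z)*(-5 + z)**2)
-368 - h(-5) = -368 - (-2 + sqrt(-5)*(-5 - 5)**2) = -368 - (-2 + (I*sqrt(5))*(-10)**2) = -368 - (-2 + (I*sqrt(5))*100) = -368 - (-2 + 100*I*sqrt(5)) = -368 + (2 - 100*I*sqrt(5)) = -366 - 100*I*sqrt(5)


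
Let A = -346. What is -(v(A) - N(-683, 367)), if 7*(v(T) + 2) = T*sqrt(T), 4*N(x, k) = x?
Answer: -675/4 + 346*I*sqrt(346)/7 ≈ -168.75 + 919.42*I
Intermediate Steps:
N(x, k) = x/4
v(T) = -2 + T**(3/2)/7 (v(T) = -2 + (T*sqrt(T))/7 = -2 + T**(3/2)/7)
-(v(A) - N(-683, 367)) = -((-2 + (-346)**(3/2)/7) - (-683)/4) = -((-2 + (-346*I*sqrt(346))/7) - 1*(-683/4)) = -((-2 - 346*I*sqrt(346)/7) + 683/4) = -(675/4 - 346*I*sqrt(346)/7) = -675/4 + 346*I*sqrt(346)/7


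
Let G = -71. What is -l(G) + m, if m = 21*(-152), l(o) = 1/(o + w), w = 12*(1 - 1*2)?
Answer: -264935/83 ≈ -3192.0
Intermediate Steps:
w = -12 (w = 12*(1 - 2) = 12*(-1) = -12)
l(o) = 1/(-12 + o) (l(o) = 1/(o - 12) = 1/(-12 + o))
m = -3192
-l(G) + m = -1/(-12 - 71) - 3192 = -1/(-83) - 3192 = -1*(-1/83) - 3192 = 1/83 - 3192 = -264935/83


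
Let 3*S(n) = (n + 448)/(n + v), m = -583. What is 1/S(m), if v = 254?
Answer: 329/45 ≈ 7.3111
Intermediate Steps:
S(n) = (448 + n)/(3*(254 + n)) (S(n) = ((n + 448)/(n + 254))/3 = ((448 + n)/(254 + n))/3 = (448 + n)/(3*(254 + n)))
1/S(m) = 1/((448 - 583)/(3*(254 - 583))) = 1/((⅓)*(-135)/(-329)) = 1/((⅓)*(-1/329)*(-135)) = 1/(45/329) = 329/45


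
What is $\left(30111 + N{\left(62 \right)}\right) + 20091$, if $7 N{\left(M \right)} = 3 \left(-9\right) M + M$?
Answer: $\frac{349802}{7} \approx 49972.0$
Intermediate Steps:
$N{\left(M \right)} = - \frac{26 M}{7}$ ($N{\left(M \right)} = \frac{3 \left(-9\right) M + M}{7} = \frac{- 27 M + M}{7} = \frac{\left(-26\right) M}{7} = - \frac{26 M}{7}$)
$\left(30111 + N{\left(62 \right)}\right) + 20091 = \left(30111 - \frac{1612}{7}\right) + 20091 = \frac{209165}{7} + 20091 = \frac{349802}{7}$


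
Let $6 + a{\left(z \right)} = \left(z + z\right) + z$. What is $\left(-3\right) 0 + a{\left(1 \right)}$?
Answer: $-3$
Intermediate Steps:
$a{\left(z \right)} = -6 + 3 z$ ($a{\left(z \right)} = -6 + \left(\left(z + z\right) + z\right) = -6 + \left(2 z + z\right) = -6 + 3 z$)
$\left(-3\right) 0 + a{\left(1 \right)} = \left(-3\right) 0 + \left(-6 + 3 \cdot 1\right) = 0 + \left(-6 + 3\right) = 0 - 3 = -3$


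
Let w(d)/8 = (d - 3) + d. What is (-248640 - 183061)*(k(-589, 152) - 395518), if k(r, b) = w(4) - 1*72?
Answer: 170759330550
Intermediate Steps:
w(d) = -24 + 16*d (w(d) = 8*((d - 3) + d) = 8*((-3 + d) + d) = 8*(-3 + 2*d) = -24 + 16*d)
k(r, b) = -32 (k(r, b) = (-24 + 16*4) - 1*72 = (-24 + 64) - 72 = 40 - 72 = -32)
(-248640 - 183061)*(k(-589, 152) - 395518) = (-248640 - 183061)*(-32 - 395518) = -431701*(-395550) = 170759330550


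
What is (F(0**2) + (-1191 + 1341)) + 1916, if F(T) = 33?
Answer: 2099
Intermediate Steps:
(F(0**2) + (-1191 + 1341)) + 1916 = (33 + (-1191 + 1341)) + 1916 = (33 + 150) + 1916 = 183 + 1916 = 2099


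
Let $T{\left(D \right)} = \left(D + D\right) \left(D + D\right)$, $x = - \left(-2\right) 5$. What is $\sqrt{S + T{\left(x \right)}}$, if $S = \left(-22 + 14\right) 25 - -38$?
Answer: $\sqrt{238} \approx 15.427$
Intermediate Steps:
$x = 10$ ($x = \left(-1\right) \left(-10\right) = 10$)
$T{\left(D \right)} = 4 D^{2}$ ($T{\left(D \right)} = 2 D 2 D = 4 D^{2}$)
$S = -162$ ($S = \left(-8\right) 25 + 38 = -200 + 38 = -162$)
$\sqrt{S + T{\left(x \right)}} = \sqrt{-162 + 4 \cdot 10^{2}} = \sqrt{-162 + 4 \cdot 100} = \sqrt{-162 + 400} = \sqrt{238}$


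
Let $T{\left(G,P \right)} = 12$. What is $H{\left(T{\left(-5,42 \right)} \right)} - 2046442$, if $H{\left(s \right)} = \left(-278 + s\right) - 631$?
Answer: $-2047339$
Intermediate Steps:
$H{\left(s \right)} = -909 + s$
$H{\left(T{\left(-5,42 \right)} \right)} - 2046442 = \left(-909 + 12\right) - 2046442 = -897 - 2046442 = -2047339$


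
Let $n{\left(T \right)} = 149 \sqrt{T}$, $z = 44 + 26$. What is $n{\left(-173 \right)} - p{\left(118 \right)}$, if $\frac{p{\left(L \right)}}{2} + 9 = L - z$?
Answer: $-78 + 149 i \sqrt{173} \approx -78.0 + 1959.8 i$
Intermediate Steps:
$z = 70$
$p{\left(L \right)} = -158 + 2 L$ ($p{\left(L \right)} = -18 + 2 \left(L - 70\right) = -18 + 2 \left(-70 + L\right) = -18 + \left(-140 + 2 L\right) = -158 + 2 L$)
$n{\left(-173 \right)} - p{\left(118 \right)} = 149 \sqrt{-173} - \left(-158 + 2 \cdot 118\right) = 149 i \sqrt{173} - \left(-158 + 236\right) = 149 i \sqrt{173} - 78 = -78 + 149 i \sqrt{173}$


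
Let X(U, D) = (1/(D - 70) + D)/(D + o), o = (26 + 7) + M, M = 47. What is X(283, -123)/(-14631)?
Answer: -23740/121422669 ≈ -0.00019552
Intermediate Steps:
o = 80 (o = (26 + 7) + 47 = 33 + 47 = 80)
X(U, D) = (D + 1/(-70 + D))/(80 + D) (X(U, D) = (1/(D - 70) + D)/(D + 80) = (1/(-70 + D) + D)/(80 + D) = (D + 1/(-70 + D))/(80 + D))
X(283, -123)/(-14631) = ((1 + (-123)² - 70*(-123))/(-5600 + (-123)² + 10*(-123)))/(-14631) = ((1 + 15129 + 8610)/(-5600 + 15129 - 1230))*(-1/14631) = (23740/8299)*(-1/14631) = -23740/121422669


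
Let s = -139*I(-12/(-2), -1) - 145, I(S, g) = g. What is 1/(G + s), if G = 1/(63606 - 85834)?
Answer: -22228/133369 ≈ -0.16667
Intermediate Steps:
s = -6 (s = -139*(-1) - 145 = 139 - 145 = -6)
G = -1/22228 (G = 1/(-22228) = -1/22228 ≈ -4.4988e-5)
1/(G + s) = 1/(-1/22228 - 6) = 1/(-133369/22228) = -22228/133369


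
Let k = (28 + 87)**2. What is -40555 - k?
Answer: -53780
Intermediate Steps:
k = 13225 (k = 115**2 = 13225)
-40555 - k = -40555 - 1*13225 = -40555 - 13225 = -53780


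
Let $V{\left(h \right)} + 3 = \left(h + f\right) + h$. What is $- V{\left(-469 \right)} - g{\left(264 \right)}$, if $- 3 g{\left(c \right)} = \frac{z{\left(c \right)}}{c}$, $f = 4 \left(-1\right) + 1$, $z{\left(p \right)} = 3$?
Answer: $\frac{249217}{264} \approx 944.0$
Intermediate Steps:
$f = -3$ ($f = -4 + 1 = -3$)
$g{\left(c \right)} = - \frac{1}{c}$ ($g{\left(c \right)} = - \frac{3 \frac{1}{c}}{3} = - \frac{1}{c}$)
$V{\left(h \right)} = -6 + 2 h$ ($V{\left(h \right)} = -3 + \left(\left(h - 3\right) + h\right) = -3 + \left(\left(-3 + h\right) + h\right) = -3 + \left(-3 + 2 h\right) = -6 + 2 h$)
$- V{\left(-469 \right)} - g{\left(264 \right)} = - (-6 + 2 \left(-469\right)) - - \frac{1}{264} = - (-6 - 938) - \left(-1\right) \frac{1}{264} = \left(-1\right) \left(-944\right) - - \frac{1}{264} = 944 + \frac{1}{264} = \frac{249217}{264}$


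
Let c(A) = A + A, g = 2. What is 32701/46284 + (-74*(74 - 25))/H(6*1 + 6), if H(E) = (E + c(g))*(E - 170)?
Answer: 31311739/14625744 ≈ 2.1409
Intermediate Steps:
c(A) = 2*A
H(E) = (-170 + E)*(4 + E) (H(E) = (E + 2*2)*(E - 170) = (E + 4)*(-170 + E) = (4 + E)*(-170 + E) = (-170 + E)*(4 + E))
32701/46284 + (-74*(74 - 25))/H(6*1 + 6) = 32701/46284 + (-74*(74 - 25))/(-680 + (6*1 + 6)² - 166*(6*1 + 6)) = 32701*(1/46284) + (-74*49)/(-680 + (6 + 6)² - 166*(6 + 6)) = 32701/46284 - 3626/(-680 + 12² - 166*12) = 32701/46284 - 3626/(-680 + 144 - 1992) = 32701/46284 - 3626/(-2528) = 32701/46284 - 3626*(-1/2528) = 32701/46284 + 1813/1264 = 31311739/14625744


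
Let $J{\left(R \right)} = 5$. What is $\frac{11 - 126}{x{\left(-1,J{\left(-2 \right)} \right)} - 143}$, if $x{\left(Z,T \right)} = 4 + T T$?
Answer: $\frac{115}{114} \approx 1.0088$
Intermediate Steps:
$x{\left(Z,T \right)} = 4 + T^{2}$
$\frac{11 - 126}{x{\left(-1,J{\left(-2 \right)} \right)} - 143} = \frac{11 - 126}{\left(4 + 5^{2}\right) - 143} = \frac{1}{\left(4 + 25\right) - 143} \left(-115\right) = \frac{1}{29 - 143} \left(-115\right) = \frac{1}{-114} \left(-115\right) = \left(- \frac{1}{114}\right) \left(-115\right) = \frac{115}{114}$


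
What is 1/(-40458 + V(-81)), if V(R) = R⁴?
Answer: 1/43006263 ≈ 2.3252e-8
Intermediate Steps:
1/(-40458 + V(-81)) = 1/(-40458 + (-81)⁴) = 1/(-40458 + 43046721) = 1/43006263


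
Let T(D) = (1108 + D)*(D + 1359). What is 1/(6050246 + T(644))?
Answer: 1/9559502 ≈ 1.0461e-7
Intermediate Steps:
T(D) = (1108 + D)*(1359 + D)
1/(6050246 + T(644)) = 1/(6050246 + (1505772 + 644² + 2467*644)) = 1/(6050246 + (1505772 + 414736 + 1588748)) = 1/(6050246 + 3509256) = 1/9559502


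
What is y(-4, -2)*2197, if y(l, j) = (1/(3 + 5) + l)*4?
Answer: -68107/2 ≈ -34054.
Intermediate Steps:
y(l, j) = 1/2 + 4*l (y(l, j) = (1/8 + l)*4 = 1/2 + 4*l)
y(-4, -2)*2197 = (1/2 + 4*(-4))*2197 = (1/2 - 16)*2197 = -31/2*2197 = -68107/2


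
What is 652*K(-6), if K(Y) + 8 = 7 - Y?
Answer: 3260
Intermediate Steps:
K(Y) = -1 - Y (K(Y) = -8 + (7 - Y) = -1 - Y)
652*K(-6) = 652*(-1 - 1*(-6)) = 652*(-1 + 6) = 652*5 = 3260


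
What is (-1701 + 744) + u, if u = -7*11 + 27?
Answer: -1007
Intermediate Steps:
u = -50 (u = -77 + 27 = -50)
(-1701 + 744) + u = (-1701 + 744) - 50 = -957 - 50 = -1007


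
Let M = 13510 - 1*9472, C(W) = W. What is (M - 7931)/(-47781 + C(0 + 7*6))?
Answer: 3893/47739 ≈ 0.081548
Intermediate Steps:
M = 4038 (M = 13510 - 9472 = 4038)
(M - 7931)/(-47781 + C(0 + 7*6)) = (4038 - 7931)/(-47781 + (0 + 7*6)) = -3893/(-47781 + (0 + 42)) = -3893/(-47781 + 42) = -3893/(-47739) = -3893*(-1/47739) = 3893/47739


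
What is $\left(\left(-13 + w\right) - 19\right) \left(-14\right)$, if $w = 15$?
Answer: $238$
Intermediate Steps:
$\left(\left(-13 + w\right) - 19\right) \left(-14\right) = \left(\left(-13 + 15\right) - 19\right) \left(-14\right) = \left(2 - 19\right) \left(-14\right) = \left(-17\right) \left(-14\right) = 238$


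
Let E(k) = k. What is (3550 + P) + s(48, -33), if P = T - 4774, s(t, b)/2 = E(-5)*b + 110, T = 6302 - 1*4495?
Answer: 1133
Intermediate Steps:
T = 1807 (T = 6302 - 4495 = 1807)
s(t, b) = 220 - 10*b (s(t, b) = 2*(-5*b + 110) = 2*(110 - 5*b) = 220 - 10*b)
P = -2967 (P = 1807 - 4774 = -2967)
(3550 + P) + s(48, -33) = (3550 - 2967) + (220 - 10*(-33)) = 583 + (220 + 330) = 583 + 550 = 1133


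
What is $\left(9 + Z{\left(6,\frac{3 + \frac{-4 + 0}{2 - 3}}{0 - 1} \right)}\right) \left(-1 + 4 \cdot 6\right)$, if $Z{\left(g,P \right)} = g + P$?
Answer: $184$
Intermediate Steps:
$Z{\left(g,P \right)} = P + g$
$\left(9 + Z{\left(6,\frac{3 + \frac{-4 + 0}{2 - 3}}{0 - 1} \right)}\right) \left(-1 + 4 \cdot 6\right) = \left(9 + \left(\frac{3 + \frac{-4 + 0}{2 - 3}}{0 - 1} + 6\right)\right) \left(-1 + 4 \cdot 6\right) = \left(9 + \left(\frac{3 - \frac{4}{-1}}{-1} + 6\right)\right) \left(-1 + 24\right) = \left(9 + \left(\left(3 - -4\right) \left(-1\right) + 6\right)\right) 23 = \left(9 + \left(\left(3 + 4\right) \left(-1\right) + 6\right)\right) 23 = \left(9 + \left(7 \left(-1\right) + 6\right)\right) 23 = \left(9 + \left(-7 + 6\right)\right) 23 = \left(9 - 1\right) 23 = 8 \cdot 23 = 184$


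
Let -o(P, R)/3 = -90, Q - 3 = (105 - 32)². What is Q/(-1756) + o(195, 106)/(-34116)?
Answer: -7599193/2496154 ≈ -3.0444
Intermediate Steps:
Q = 5332 (Q = 3 + (105 - 32)² = 3 + 73² = 3 + 5329 = 5332)
o(P, R) = 270 (o(P, R) = -3*(-90) = 270)
Q/(-1756) + o(195, 106)/(-34116) = 5332/(-1756) + 270/(-34116) = 5332*(-1/1756) + 270*(-1/34116) = -1333/439 - 45/5686 = -7599193/2496154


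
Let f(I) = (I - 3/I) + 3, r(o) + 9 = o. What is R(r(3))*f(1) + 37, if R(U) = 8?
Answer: 45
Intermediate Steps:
r(o) = -9 + o
f(I) = 3 + I - 3/I
R(r(3))*f(1) + 37 = 8*(3 + 1 - 3/1) + 37 = 8*(3 + 1 - 3*1) + 37 = 8*(3 + 1 - 3) + 37 = 8*1 + 37 = 8 + 37 = 45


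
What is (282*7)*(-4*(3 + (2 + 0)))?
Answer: -39480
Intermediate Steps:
(282*7)*(-4*(3 + (2 + 0))) = 1974*(-4*(3 + 2)) = 1974*(-4*5) = 1974*(-20) = -39480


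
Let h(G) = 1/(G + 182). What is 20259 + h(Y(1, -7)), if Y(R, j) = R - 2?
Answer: 3666880/181 ≈ 20259.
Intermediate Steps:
Y(R, j) = -2 + R
h(G) = 1/(182 + G)
20259 + h(Y(1, -7)) = 20259 + 1/(182 + (-2 + 1)) = 20259 + 1/(182 - 1) = 20259 + 1/181 = 3666880/181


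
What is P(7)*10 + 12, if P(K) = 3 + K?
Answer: 112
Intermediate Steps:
P(7)*10 + 12 = (3 + 7)*10 + 12 = 10*10 + 12 = 100 + 12 = 112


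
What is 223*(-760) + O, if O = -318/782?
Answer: -66266839/391 ≈ -1.6948e+5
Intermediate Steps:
O = -159/391 (O = -318*1/782 = -159/391 ≈ -0.40665)
223*(-760) + O = 223*(-760) - 159/391 = -169480 - 159/391 = -66266839/391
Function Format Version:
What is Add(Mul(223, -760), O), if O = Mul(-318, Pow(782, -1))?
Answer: Rational(-66266839, 391) ≈ -1.6948e+5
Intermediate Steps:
O = Rational(-159, 391) (O = Mul(-318, Rational(1, 782)) = Rational(-159, 391) ≈ -0.40665)
Add(Mul(223, -760), O) = Add(Mul(223, -760), Rational(-159, 391)) = Add(-169480, Rational(-159, 391)) = Rational(-66266839, 391)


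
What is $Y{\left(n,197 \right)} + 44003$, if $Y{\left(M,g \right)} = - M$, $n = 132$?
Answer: $43871$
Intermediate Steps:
$Y{\left(n,197 \right)} + 44003 = \left(-1\right) 132 + 44003 = -132 + 44003 = 43871$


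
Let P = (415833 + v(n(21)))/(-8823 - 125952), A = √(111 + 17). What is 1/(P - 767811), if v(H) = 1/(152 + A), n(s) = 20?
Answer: -320441811693827049000/246039736565386543518964897 - 1078200*√2/246039736565386543518964897 ≈ -1.3024e-6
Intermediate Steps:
A = 8*√2 (A = √128 = 8*√2 ≈ 11.314)
v(H) = 1/(152 + 8*√2)
P = -238854479/77414760 + √2/387073800 (P = (415833 + (19/2872 - √2/2872))/(-8823 - 125952) = (1194272395/2872 - √2/2872)/(-134775) = (1194272395/2872 - √2/2872)*(-1/134775) = -238854479/77414760 + √2/387073800 ≈ -3.0854)
1/(P - 767811) = 1/((-238854479/77414760 + √2/387073800) - 767811) = 1/(-59440143144839/77414760 + √2/387073800)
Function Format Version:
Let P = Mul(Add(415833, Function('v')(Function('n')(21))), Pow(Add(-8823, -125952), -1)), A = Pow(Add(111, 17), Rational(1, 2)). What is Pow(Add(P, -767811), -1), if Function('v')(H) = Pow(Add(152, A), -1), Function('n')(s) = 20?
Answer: Add(Rational(-320441811693827049000, 246039736565386543518964897), Mul(Rational(-1078200, 246039736565386543518964897), Pow(2, Rational(1, 2)))) ≈ -1.3024e-6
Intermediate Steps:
A = Mul(8, Pow(2, Rational(1, 2))) (A = Pow(128, Rational(1, 2)) = Mul(8, Pow(2, Rational(1, 2))) ≈ 11.314)
Function('v')(H) = Pow(Add(152, Mul(8, Pow(2, Rational(1, 2)))), -1)
P = Add(Rational(-238854479, 77414760), Mul(Rational(1, 387073800), Pow(2, Rational(1, 2)))) (P = Mul(Add(415833, Add(Rational(19, 2872), Mul(Rational(-1, 2872), Pow(2, Rational(1, 2))))), Pow(Add(-8823, -125952), -1)) = Mul(Add(Rational(1194272395, 2872), Mul(Rational(-1, 2872), Pow(2, Rational(1, 2)))), Pow(-134775, -1)) = Mul(Add(Rational(1194272395, 2872), Mul(Rational(-1, 2872), Pow(2, Rational(1, 2)))), Rational(-1, 134775)) = Add(Rational(-238854479, 77414760), Mul(Rational(1, 387073800), Pow(2, Rational(1, 2)))) ≈ -3.0854)
Pow(Add(P, -767811), -1) = Pow(Add(Add(Rational(-238854479, 77414760), Mul(Rational(1, 387073800), Pow(2, Rational(1, 2)))), -767811), -1) = Pow(Add(Rational(-59440143144839, 77414760), Mul(Rational(1, 387073800), Pow(2, Rational(1, 2)))), -1)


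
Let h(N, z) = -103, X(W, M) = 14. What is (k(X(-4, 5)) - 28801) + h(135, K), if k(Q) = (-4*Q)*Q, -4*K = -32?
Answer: -29688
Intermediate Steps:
K = 8 (K = -¼*(-32) = 8)
k(Q) = -4*Q²
(k(X(-4, 5)) - 28801) + h(135, K) = (-4*14² - 28801) - 103 = (-4*196 - 28801) - 103 = (-784 - 28801) - 103 = -29585 - 103 = -29688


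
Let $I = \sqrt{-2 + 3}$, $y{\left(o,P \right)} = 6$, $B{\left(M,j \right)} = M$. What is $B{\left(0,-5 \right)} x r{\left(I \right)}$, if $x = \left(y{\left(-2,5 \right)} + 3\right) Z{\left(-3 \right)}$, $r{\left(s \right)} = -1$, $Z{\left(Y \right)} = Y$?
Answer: $0$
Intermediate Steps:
$I = 1$ ($I = \sqrt{1} = 1$)
$x = -27$ ($x = \left(6 + 3\right) \left(-3\right) = 9 \left(-3\right) = -27$)
$B{\left(0,-5 \right)} x r{\left(I \right)} = 0 \left(-27\right) \left(-1\right) = 0 \left(-1\right) = 0$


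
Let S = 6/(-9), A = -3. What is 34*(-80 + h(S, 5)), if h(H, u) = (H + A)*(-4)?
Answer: -6664/3 ≈ -2221.3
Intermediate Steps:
S = -2/3 (S = 6*(-1/9) = -2/3 ≈ -0.66667)
h(H, u) = 12 - 4*H (h(H, u) = (H - 3)*(-4) = (-3 + H)*(-4) = 12 - 4*H)
34*(-80 + h(S, 5)) = 34*(-80 + (12 - 4*(-2/3))) = 34*(-80 + (12 + 8/3)) = 34*(-80 + 44/3) = 34*(-196/3) = -6664/3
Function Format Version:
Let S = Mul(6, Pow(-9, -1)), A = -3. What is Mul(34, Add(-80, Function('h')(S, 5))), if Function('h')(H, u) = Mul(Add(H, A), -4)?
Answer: Rational(-6664, 3) ≈ -2221.3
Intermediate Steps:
S = Rational(-2, 3) (S = Mul(6, Rational(-1, 9)) = Rational(-2, 3) ≈ -0.66667)
Function('h')(H, u) = Add(12, Mul(-4, H)) (Function('h')(H, u) = Mul(Add(H, -3), -4) = Mul(Add(-3, H), -4) = Add(12, Mul(-4, H)))
Mul(34, Add(-80, Function('h')(S, 5))) = Mul(34, Add(-80, Add(12, Mul(-4, Rational(-2, 3))))) = Mul(34, Add(-80, Add(12, Rational(8, 3)))) = Mul(34, Add(-80, Rational(44, 3))) = Mul(34, Rational(-196, 3)) = Rational(-6664, 3)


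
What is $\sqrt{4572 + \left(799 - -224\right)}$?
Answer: $\sqrt{5595} \approx 74.8$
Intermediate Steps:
$\sqrt{4572 + \left(799 - -224\right)} = \sqrt{4572 + \left(799 + 224\right)} = \sqrt{4572 + 1023} = \sqrt{5595}$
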